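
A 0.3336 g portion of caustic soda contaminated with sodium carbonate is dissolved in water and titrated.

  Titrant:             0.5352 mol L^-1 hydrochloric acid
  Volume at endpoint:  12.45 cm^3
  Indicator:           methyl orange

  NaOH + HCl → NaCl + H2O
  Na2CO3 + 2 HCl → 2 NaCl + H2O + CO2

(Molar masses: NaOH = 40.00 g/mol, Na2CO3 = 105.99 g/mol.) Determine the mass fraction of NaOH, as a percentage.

n(HCl) = 0.01245 × 0.5352 = 6.663 × 10^-3 mol
Let x = n(NaOH), y = n(Na2CO3).
Titrant: 1x + 2y = 6.663 × 10^-3;  mass: 40.00x + 105.99y = 0.3336
Solving, x = 1.502 × 10^-3 mol, y = 2.581 × 10^-3 mol
mass of NaOH = 1.502 × 10^-3 × 40.00 = 0.06008 g
% NaOH = 0.06008 / 0.3336 × 100 = 18.01 %

18.01 %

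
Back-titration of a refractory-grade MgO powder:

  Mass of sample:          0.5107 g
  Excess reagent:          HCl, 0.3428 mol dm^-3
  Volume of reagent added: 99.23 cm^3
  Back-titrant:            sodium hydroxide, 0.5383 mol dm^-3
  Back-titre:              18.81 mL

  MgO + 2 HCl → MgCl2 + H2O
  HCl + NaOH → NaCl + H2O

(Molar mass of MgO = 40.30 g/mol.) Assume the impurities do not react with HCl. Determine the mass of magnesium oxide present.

n(HCl) added = 0.09923 × 0.3428 = 0.03402 mol
n(NaOH) used in back-titration = 0.01881 × 0.5383 = 0.01013 mol
n(HCl) left over = 0.01013 mol (1:1 ratio)
n(HCl) consumed by analyte = 0.03402 − 0.01013 = 0.02389 mol
From the 1:2 ratio, n(MgO) = 1/2 × 0.02389 = 0.01195 mol
mass of MgO = 0.01195 × 40.30 = 0.4814 g

0.4814 g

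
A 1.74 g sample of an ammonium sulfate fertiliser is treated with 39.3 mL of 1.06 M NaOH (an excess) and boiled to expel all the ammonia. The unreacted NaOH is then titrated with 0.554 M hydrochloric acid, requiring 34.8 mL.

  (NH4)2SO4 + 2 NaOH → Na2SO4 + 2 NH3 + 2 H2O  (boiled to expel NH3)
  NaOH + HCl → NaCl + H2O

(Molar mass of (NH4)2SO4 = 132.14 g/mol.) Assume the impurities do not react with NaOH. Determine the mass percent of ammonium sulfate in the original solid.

85.0 %

n(NaOH) added = 0.0393 × 1.06 = 0.0417 mol
n(HCl) used in back-titration = 0.0348 × 0.554 = 0.0193 mol
n(NaOH) left over = 0.0193 mol (1:1 ratio)
n(NaOH) consumed by analyte = 0.0417 − 0.0193 = 0.0224 mol
From the 1:2 ratio, n((NH4)2SO4) = 1/2 × 0.0224 = 0.0112 mol
mass of (NH4)2SO4 = 0.0112 × 132.14 = 1.48 g
% (NH4)2SO4 = 1.48 / 1.74 × 100 = 85.0 %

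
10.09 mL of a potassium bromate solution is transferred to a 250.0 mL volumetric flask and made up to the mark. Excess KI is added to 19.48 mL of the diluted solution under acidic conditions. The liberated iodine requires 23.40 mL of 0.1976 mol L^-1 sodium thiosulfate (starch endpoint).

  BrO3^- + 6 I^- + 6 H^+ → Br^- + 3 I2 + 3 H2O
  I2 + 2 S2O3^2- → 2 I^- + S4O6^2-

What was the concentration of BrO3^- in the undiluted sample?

n(S2O3^2-) = 0.02340 × 0.1976 = 4.624 × 10^-3 mol
n(I2) = n(S2O3^2-)/2 = 2.312 × 10^-3 mol
From the 1:3 ratio, n(BrO3^-) in the aliquot = 1/3 × 2.312 × 10^-3 = 7.706 × 10^-4 mol
[BrO3^-]_dilute = 7.706 × 10^-4 / 0.01948 = 0.03956 mol/L
[BrO3^-]_original = 0.03956 × 250.0/10.09 = 0.9802 mol/L

0.9802 mol/L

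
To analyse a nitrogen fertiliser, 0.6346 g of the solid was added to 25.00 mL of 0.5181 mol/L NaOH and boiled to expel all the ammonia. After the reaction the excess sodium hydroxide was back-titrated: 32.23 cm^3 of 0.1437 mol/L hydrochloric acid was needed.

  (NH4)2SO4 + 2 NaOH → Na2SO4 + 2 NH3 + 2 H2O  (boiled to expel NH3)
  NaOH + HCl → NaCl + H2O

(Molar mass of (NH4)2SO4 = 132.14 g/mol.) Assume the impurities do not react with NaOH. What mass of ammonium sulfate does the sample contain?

0.5498 g

n(NaOH) added = 0.02500 × 0.5181 = 0.01295 mol
n(HCl) used in back-titration = 0.03223 × 0.1437 = 4.631 × 10^-3 mol
n(NaOH) left over = 4.631 × 10^-3 mol (1:1 ratio)
n(NaOH) consumed by analyte = 0.01295 − 4.631 × 10^-3 = 8.321 × 10^-3 mol
From the 1:2 ratio, n((NH4)2SO4) = 1/2 × 8.321 × 10^-3 = 4.161 × 10^-3 mol
mass of (NH4)2SO4 = 4.161 × 10^-3 × 132.14 = 0.5498 g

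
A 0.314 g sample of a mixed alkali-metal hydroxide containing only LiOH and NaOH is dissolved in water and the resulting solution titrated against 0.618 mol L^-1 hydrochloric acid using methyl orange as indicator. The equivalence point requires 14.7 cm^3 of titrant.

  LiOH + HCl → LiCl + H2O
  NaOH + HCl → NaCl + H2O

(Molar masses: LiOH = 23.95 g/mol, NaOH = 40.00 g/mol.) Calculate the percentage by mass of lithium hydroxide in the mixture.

n(HCl) = 0.0147 × 0.618 = 9.08 × 10^-3 mol
Let x = n(LiOH), y = n(NaOH).
Titrant: 1x + 1y = 9.08 × 10^-3;  mass: 23.95x + 40.00y = 0.314
Solving, x = 3.08 × 10^-3 mol, y = 6.01 × 10^-3 mol
mass of LiOH = 3.08 × 10^-3 × 23.95 = 0.0737 g
% LiOH = 0.0737 / 0.314 × 100 = 23.5 %

23.5 %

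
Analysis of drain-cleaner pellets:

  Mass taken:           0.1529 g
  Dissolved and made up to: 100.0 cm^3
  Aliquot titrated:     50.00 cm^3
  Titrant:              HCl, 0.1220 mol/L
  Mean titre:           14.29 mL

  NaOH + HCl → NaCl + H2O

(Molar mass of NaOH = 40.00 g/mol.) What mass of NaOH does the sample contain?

n(HCl) per titration = 0.01429 × 0.1220 = 1.743 × 10^-3 mol
n(NaOH) in each aliquot = 1.743 × 10^-3 mol (1:1 ratio)
n(NaOH) in the whole flask = 1.743 × 10^-3 × 100.0/50.00 = 3.487 × 10^-3 mol
mass of NaOH = 3.487 × 10^-3 × 40.00 = 0.1395 g

0.1395 g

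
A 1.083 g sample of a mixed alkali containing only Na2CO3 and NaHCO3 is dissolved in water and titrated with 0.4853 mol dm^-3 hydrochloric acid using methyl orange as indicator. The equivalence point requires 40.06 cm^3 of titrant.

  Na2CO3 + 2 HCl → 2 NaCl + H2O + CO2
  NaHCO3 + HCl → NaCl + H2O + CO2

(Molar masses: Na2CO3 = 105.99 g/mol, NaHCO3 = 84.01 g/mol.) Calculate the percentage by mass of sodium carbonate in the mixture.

n(HCl) = 0.04006 × 0.4853 = 0.01944 mol
Let x = n(Na2CO3), y = n(NaHCO3).
Titrant: 2x + 1y = 0.01944;  mass: 105.99x + 84.01y = 1.083
Solving, x = 8.871 × 10^-3 mol, y = 1.700 × 10^-3 mol
mass of Na2CO3 = 8.871 × 10^-3 × 105.99 = 0.9402 g
% Na2CO3 = 0.9402 / 1.083 × 100 = 86.81 %

86.81 %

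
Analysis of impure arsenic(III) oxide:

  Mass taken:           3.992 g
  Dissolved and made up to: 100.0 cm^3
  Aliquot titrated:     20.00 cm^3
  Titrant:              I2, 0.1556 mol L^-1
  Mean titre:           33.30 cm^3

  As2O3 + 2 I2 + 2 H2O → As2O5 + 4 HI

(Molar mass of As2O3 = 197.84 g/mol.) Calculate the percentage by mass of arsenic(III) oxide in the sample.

64.20 %

n(I2) per titration = 0.03330 × 0.1556 = 5.181 × 10^-3 mol
From the 1:2 ratio, n(As2O3) in each aliquot = 1/2 × 5.181 × 10^-3 = 2.591 × 10^-3 mol
n(As2O3) in the whole flask = 2.591 × 10^-3 × 100.0/20.00 = 0.01295 mol
mass of As2O3 = 0.01295 × 197.84 = 2.563 g
% As2O3 = 2.563 / 3.992 × 100 = 64.20 %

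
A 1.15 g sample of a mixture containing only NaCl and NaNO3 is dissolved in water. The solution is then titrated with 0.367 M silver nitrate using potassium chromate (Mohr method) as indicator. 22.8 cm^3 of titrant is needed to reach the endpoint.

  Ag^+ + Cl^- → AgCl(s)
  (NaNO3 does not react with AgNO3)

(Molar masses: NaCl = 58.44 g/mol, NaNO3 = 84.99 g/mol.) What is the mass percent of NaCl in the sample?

42.5 %

n(AgNO3) = 0.0228 × 0.367 = 8.37 × 10^-3 mol
Let x = n(NaCl), y = n(NaNO3).
Titrant: 1x = 8.37 × 10^-3;  mass: 58.44x + 84.99y = 1.15
Solving, x = 8.37 × 10^-3 mol, y = 7.78 × 10^-3 mol
mass of NaCl = 8.37 × 10^-3 × 58.44 = 0.489 g
% NaCl = 0.489 / 1.15 × 100 = 42.5 %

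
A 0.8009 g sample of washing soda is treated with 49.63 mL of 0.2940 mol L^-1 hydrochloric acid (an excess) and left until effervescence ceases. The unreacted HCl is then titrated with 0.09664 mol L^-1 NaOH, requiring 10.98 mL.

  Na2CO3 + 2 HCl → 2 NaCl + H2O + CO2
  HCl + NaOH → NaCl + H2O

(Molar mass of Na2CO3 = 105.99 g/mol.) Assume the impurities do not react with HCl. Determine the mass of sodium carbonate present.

n(HCl) added = 0.04963 × 0.2940 = 0.01459 mol
n(NaOH) used in back-titration = 0.01098 × 0.09664 = 1.061 × 10^-3 mol
n(HCl) left over = 1.061 × 10^-3 mol (1:1 ratio)
n(HCl) consumed by analyte = 0.01459 − 1.061 × 10^-3 = 0.01353 mol
From the 1:2 ratio, n(Na2CO3) = 1/2 × 0.01353 = 6.765 × 10^-3 mol
mass of Na2CO3 = 6.765 × 10^-3 × 105.99 = 0.7170 g

0.7170 g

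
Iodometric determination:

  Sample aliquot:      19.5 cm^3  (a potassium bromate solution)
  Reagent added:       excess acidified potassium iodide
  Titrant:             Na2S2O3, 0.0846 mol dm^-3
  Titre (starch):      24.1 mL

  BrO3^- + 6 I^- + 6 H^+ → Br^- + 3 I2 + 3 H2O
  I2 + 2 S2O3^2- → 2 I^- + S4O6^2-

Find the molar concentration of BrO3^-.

n(S2O3^2-) = 0.0241 × 0.0846 = 2.04 × 10^-3 mol
n(I2) = n(S2O3^2-)/2 = 1.02 × 10^-3 mol
From the 1:3 ratio, n(BrO3^-) in the aliquot = 1/3 × 1.02 × 10^-3 = 3.40 × 10^-4 mol
[BrO3^-] = 3.40 × 10^-4 / 0.0195 = 0.0174 mol/L

0.0174 mol/L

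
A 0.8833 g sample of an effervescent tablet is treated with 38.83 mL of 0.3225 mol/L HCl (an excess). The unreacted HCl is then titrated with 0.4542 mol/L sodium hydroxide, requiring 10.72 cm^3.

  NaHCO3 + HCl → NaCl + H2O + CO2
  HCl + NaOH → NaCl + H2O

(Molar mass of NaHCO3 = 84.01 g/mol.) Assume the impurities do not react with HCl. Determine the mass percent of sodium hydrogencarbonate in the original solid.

72.79 %

n(HCl) added = 0.03883 × 0.3225 = 0.01252 mol
n(NaOH) used in back-titration = 0.01072 × 0.4542 = 4.869 × 10^-3 mol
n(HCl) left over = 4.869 × 10^-3 mol (1:1 ratio)
n(HCl) consumed by analyte = 0.01252 − 4.869 × 10^-3 = 7.654 × 10^-3 mol
n(NaHCO3) = 7.654 × 10^-3 mol (1:1 ratio)
mass of NaHCO3 = 7.654 × 10^-3 × 84.01 = 0.6430 g
% NaHCO3 = 0.6430 / 0.8833 × 100 = 72.79 %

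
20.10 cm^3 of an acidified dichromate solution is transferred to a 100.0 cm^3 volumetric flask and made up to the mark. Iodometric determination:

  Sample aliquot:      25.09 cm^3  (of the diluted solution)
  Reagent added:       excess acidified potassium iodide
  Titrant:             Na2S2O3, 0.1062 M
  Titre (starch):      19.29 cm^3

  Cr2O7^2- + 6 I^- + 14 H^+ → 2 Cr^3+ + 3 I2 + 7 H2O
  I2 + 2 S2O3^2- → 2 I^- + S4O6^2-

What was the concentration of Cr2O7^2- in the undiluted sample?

0.06770 M

n(S2O3^2-) = 0.01929 × 0.1062 = 2.049 × 10^-3 mol
n(I2) = n(S2O3^2-)/2 = 1.024 × 10^-3 mol
From the 1:3 ratio, n(Cr2O7^2-) in the aliquot = 1/3 × 1.024 × 10^-3 = 3.414 × 10^-4 mol
[Cr2O7^2-]_dilute = 3.414 × 10^-4 / 0.02509 = 0.01361 mol/L
[Cr2O7^2-]_original = 0.01361 × 100.0/20.10 = 0.06770 mol/L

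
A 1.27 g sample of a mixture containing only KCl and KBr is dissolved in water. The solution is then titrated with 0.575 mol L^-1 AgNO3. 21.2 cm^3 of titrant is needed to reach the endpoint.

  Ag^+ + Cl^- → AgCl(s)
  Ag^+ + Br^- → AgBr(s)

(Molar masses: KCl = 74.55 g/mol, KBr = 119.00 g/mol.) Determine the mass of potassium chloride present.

n(AgNO3) = 0.0212 × 0.575 = 0.0122 mol
Let x = n(KCl), y = n(KBr).
Titrant: 1x + 1y = 0.0122;  mass: 74.55x + 119.00y = 1.27
Solving, x = 4.06 × 10^-3 mol, y = 8.13 × 10^-3 mol
mass of KCl = 4.06 × 10^-3 × 74.55 = 0.303 g

0.303 g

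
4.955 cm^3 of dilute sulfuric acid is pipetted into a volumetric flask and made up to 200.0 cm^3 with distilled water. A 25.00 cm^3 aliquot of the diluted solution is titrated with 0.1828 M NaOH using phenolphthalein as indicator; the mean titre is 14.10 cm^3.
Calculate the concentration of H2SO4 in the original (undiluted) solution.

H2SO4 + 2 NaOH → Na2SO4 + 2 H2O
n(NaOH) = 0.01410 × 0.1828 = 2.577 × 10^-3 mol
From the 1:2 ratio, n(H2SO4) in the aliquot = 1/2 × 2.577 × 10^-3 = 1.289 × 10^-3 mol
[H2SO4]_dilute = 1.289 × 10^-3 / 0.02500 = 0.05155 mol/L
Dilution factor = 200.0 / 4.955 = 40.36
[H2SO4]_stock = 0.05155 × 40.36 = 2.081 mol/L

2.081 M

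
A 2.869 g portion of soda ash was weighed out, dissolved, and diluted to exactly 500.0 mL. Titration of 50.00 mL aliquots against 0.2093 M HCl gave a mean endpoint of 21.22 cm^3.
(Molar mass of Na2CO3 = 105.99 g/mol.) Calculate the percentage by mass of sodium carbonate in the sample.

Na2CO3 + 2 HCl → 2 NaCl + H2O + CO2
n(HCl) per titration = 0.02122 × 0.2093 = 4.441 × 10^-3 mol
From the 1:2 ratio, n(Na2CO3) in each aliquot = 1/2 × 4.441 × 10^-3 = 2.221 × 10^-3 mol
n(Na2CO3) in the whole flask = 2.221 × 10^-3 × 500.0/50.00 = 0.02221 mol
mass of Na2CO3 = 0.02221 × 105.99 = 2.354 g
% Na2CO3 = 2.354 / 2.869 × 100 = 82.04 %

82.04 %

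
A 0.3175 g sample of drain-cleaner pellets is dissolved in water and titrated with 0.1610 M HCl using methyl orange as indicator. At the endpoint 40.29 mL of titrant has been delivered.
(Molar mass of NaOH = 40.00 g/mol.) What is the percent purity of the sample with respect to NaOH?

81.72 %

NaOH + HCl → NaCl + H2O
n(HCl) = 0.04029 L × 0.1610 mol/L = 6.487 × 10^-3 mol
n(NaOH) = 6.487 × 10^-3 mol (1:1 ratio)
mass of NaOH = 6.487 × 10^-3 × 40.00 g/mol = 0.2595 g
% NaOH = 0.2595 / 0.3175 × 100 = 81.72 %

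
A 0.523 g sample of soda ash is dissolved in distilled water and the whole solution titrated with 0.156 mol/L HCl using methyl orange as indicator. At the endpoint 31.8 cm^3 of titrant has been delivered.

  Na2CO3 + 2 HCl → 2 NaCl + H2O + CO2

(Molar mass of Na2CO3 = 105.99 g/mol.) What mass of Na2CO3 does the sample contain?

0.263 g

n(HCl) = 0.0318 L × 0.156 mol/L = 4.96 × 10^-3 mol
From the 1:2 ratio, n(Na2CO3) = 1/2 × 4.96 × 10^-3 = 2.48 × 10^-3 mol
mass of Na2CO3 = 2.48 × 10^-3 × 105.99 g/mol = 0.263 g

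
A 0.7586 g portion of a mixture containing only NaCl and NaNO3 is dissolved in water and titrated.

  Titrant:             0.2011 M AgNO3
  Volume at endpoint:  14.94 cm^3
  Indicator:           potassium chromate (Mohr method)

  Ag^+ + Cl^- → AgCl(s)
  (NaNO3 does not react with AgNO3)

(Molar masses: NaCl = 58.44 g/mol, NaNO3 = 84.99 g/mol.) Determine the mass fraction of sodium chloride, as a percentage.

23.15 %

n(AgNO3) = 0.01494 × 0.2011 = 3.004 × 10^-3 mol
Let x = n(NaCl), y = n(NaNO3).
Titrant: 1x = 3.004 × 10^-3;  mass: 58.44x + 84.99y = 0.7586
Solving, x = 3.004 × 10^-3 mol, y = 6.860 × 10^-3 mol
mass of NaCl = 3.004 × 10^-3 × 58.44 = 0.1756 g
% NaCl = 0.1756 / 0.7586 × 100 = 23.15 %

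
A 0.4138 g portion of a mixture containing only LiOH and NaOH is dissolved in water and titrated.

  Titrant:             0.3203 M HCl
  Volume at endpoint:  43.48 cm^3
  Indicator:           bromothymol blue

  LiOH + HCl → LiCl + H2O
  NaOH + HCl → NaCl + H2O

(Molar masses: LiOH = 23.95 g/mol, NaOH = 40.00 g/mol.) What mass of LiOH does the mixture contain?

0.2138 g

n(HCl) = 0.04348 × 0.3203 = 0.01393 mol
Let x = n(LiOH), y = n(NaOH).
Titrant: 1x + 1y = 0.01393;  mass: 23.95x + 40.00y = 0.4138
Solving, x = 8.926 × 10^-3 mol, y = 5.000 × 10^-3 mol
mass of LiOH = 8.926 × 10^-3 × 23.95 = 0.2138 g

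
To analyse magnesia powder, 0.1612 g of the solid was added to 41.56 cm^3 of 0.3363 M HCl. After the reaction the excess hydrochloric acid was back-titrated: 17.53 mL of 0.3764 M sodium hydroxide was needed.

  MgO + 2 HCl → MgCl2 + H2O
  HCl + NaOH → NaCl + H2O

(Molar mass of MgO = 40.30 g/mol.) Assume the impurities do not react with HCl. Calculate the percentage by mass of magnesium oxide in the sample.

n(HCl) added = 0.04156 × 0.3363 = 0.01398 mol
n(NaOH) used in back-titration = 0.01753 × 0.3764 = 6.598 × 10^-3 mol
n(HCl) left over = 6.598 × 10^-3 mol (1:1 ratio)
n(HCl) consumed by analyte = 0.01398 − 6.598 × 10^-3 = 7.378 × 10^-3 mol
From the 1:2 ratio, n(MgO) = 1/2 × 7.378 × 10^-3 = 3.689 × 10^-3 mol
mass of MgO = 3.689 × 10^-3 × 40.30 = 0.1487 g
% MgO = 0.1487 / 0.1612 × 100 = 92.23 %

92.23 %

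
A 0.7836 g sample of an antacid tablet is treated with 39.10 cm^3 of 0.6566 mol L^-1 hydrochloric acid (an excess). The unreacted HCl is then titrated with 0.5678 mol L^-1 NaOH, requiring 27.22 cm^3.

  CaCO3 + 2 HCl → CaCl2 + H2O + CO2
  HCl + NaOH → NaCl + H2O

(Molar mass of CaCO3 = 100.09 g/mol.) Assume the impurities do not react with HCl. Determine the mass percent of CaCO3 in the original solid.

n(HCl) added = 0.03910 × 0.6566 = 0.02567 mol
n(NaOH) used in back-titration = 0.02722 × 0.5678 = 0.01546 mol
n(HCl) left over = 0.01546 mol (1:1 ratio)
n(HCl) consumed by analyte = 0.02567 − 0.01546 = 0.01022 mol
From the 1:2 ratio, n(CaCO3) = 1/2 × 0.01022 = 5.109 × 10^-3 mol
mass of CaCO3 = 5.109 × 10^-3 × 100.09 = 0.5113 g
% CaCO3 = 0.5113 / 0.7836 × 100 = 65.25 %

65.25 %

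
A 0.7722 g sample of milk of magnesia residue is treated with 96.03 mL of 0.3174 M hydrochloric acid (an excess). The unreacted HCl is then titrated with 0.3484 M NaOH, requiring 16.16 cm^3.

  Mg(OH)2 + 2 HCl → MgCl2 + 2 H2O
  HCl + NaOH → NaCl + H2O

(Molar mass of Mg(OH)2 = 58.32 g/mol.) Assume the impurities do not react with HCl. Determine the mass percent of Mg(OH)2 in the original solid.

n(HCl) added = 0.09603 × 0.3174 = 0.03048 mol
n(NaOH) used in back-titration = 0.01616 × 0.3484 = 5.630 × 10^-3 mol
n(HCl) left over = 5.630 × 10^-3 mol (1:1 ratio)
n(HCl) consumed by analyte = 0.03048 − 5.630 × 10^-3 = 0.02485 mol
From the 1:2 ratio, n(Mg(OH)2) = 1/2 × 0.02485 = 0.01242 mol
mass of Mg(OH)2 = 0.01242 × 58.32 = 0.7246 g
% Mg(OH)2 = 0.7246 / 0.7722 × 100 = 93.84 %

93.84 %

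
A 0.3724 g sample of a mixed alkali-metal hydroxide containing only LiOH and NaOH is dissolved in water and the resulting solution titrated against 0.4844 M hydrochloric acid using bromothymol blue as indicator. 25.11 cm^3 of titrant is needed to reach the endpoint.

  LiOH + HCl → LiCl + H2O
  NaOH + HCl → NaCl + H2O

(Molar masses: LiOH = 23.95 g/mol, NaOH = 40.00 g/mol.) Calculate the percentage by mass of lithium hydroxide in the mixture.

45.73 %

n(HCl) = 0.02511 × 0.4844 = 0.01216 mol
Let x = n(LiOH), y = n(NaOH).
Titrant: 1x + 1y = 0.01216;  mass: 23.95x + 40.00y = 0.3724
Solving, x = 7.111 × 10^-3 mol, y = 5.052 × 10^-3 mol
mass of LiOH = 7.111 × 10^-3 × 23.95 = 0.1703 g
% LiOH = 0.1703 / 0.3724 × 100 = 45.73 %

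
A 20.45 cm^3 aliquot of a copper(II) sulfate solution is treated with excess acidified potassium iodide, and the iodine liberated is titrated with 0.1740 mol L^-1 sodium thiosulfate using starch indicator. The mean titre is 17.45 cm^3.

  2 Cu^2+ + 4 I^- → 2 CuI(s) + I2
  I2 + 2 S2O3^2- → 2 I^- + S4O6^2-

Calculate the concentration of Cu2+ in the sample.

n(S2O3^2-) = 0.01745 × 0.1740 = 3.036 × 10^-3 mol
n(I2) = n(S2O3^2-)/2 = 1.518 × 10^-3 mol
From the 2:1 ratio, n(Cu2+) in the aliquot = 2/1 × 1.518 × 10^-3 = 3.036 × 10^-3 mol
[Cu2+] = 3.036 × 10^-3 / 0.02045 = 0.1485 mol/L

0.1485 mol/L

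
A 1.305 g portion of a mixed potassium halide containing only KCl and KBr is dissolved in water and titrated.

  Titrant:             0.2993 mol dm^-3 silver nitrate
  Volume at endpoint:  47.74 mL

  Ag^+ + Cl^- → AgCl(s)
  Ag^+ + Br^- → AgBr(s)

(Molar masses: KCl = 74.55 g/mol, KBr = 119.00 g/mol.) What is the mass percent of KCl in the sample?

n(AgNO3) = 0.04774 × 0.2993 = 0.01429 mol
Let x = n(KCl), y = n(KBr).
Titrant: 1x + 1y = 0.01429;  mass: 74.55x + 119.00y = 1.305
Solving, x = 8.894 × 10^-3 mol, y = 5.395 × 10^-3 mol
mass of KCl = 8.894 × 10^-3 × 74.55 = 0.6631 g
% KCl = 0.6631 / 1.305 × 100 = 50.81 %

50.81 %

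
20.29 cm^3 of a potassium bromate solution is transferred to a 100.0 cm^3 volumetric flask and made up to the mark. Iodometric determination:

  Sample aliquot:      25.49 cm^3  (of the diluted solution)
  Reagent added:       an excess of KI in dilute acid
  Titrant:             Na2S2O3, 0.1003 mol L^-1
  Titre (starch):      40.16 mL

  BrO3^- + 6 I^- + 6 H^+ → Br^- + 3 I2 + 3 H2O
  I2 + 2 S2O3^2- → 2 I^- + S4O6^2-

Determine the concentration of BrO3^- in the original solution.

0.1298 mol/L

n(S2O3^2-) = 0.04016 × 0.1003 = 4.028 × 10^-3 mol
n(I2) = n(S2O3^2-)/2 = 2.014 × 10^-3 mol
From the 1:3 ratio, n(BrO3^-) in the aliquot = 1/3 × 2.014 × 10^-3 = 6.713 × 10^-4 mol
[BrO3^-]_dilute = 6.713 × 10^-4 / 0.02549 = 0.02634 mol/L
[BrO3^-]_original = 0.02634 × 100.0/20.29 = 0.1298 mol/L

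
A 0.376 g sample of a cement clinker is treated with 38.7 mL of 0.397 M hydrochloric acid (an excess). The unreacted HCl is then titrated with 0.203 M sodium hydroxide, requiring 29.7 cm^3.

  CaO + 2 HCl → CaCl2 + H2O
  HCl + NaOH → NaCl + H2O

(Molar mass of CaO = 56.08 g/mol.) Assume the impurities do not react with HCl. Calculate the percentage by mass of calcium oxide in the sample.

n(HCl) added = 0.0387 × 0.397 = 0.0154 mol
n(NaOH) used in back-titration = 0.0297 × 0.203 = 6.03 × 10^-3 mol
n(HCl) left over = 6.03 × 10^-3 mol (1:1 ratio)
n(HCl) consumed by analyte = 0.0154 − 6.03 × 10^-3 = 9.33 × 10^-3 mol
From the 1:2 ratio, n(CaO) = 1/2 × 9.33 × 10^-3 = 4.67 × 10^-3 mol
mass of CaO = 4.67 × 10^-3 × 56.08 = 0.262 g
% CaO = 0.262 / 0.376 × 100 = 69.6 %

69.6 %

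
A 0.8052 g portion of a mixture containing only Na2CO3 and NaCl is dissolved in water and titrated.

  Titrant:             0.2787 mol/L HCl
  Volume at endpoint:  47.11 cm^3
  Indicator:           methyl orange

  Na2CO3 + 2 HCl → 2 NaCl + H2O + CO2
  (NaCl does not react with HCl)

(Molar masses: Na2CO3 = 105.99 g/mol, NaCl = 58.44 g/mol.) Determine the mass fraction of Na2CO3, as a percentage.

86.41 %

n(HCl) = 0.04711 × 0.2787 = 0.01313 mol
Let x = n(Na2CO3), y = n(NaCl).
Titrant: 2x = 0.01313;  mass: 105.99x + 58.44y = 0.8052
Solving, x = 6.565 × 10^-3 mol, y = 1.872 × 10^-3 mol
mass of Na2CO3 = 6.565 × 10^-3 × 105.99 = 0.6958 g
% Na2CO3 = 0.6958 / 0.8052 × 100 = 86.41 %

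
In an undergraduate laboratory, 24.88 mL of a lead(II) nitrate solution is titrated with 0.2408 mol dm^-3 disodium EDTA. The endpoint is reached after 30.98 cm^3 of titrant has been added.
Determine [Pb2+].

0.2998 mol/L

Pb^2+ + EDTA^4- → [Pb(EDTA)]^2-
n(EDTA) = 0.03098 L × 0.2408 mol/L = 7.460 × 10^-3 mol
n(Pb2+) = 7.460 × 10^-3 mol (1:1 mole ratio)
[Pb2+] = 7.460 × 10^-3 mol / 0.02488 L = 0.2998 mol/L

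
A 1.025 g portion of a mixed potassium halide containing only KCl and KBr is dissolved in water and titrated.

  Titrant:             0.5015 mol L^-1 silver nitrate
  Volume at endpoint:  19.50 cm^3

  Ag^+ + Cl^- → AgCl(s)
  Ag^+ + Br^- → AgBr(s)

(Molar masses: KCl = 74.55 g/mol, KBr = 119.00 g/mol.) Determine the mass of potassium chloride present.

n(AgNO3) = 0.01950 × 0.5015 = 9.779 × 10^-3 mol
Let x = n(KCl), y = n(KBr).
Titrant: 1x + 1y = 9.779 × 10^-3;  mass: 74.55x + 119.00y = 1.025
Solving, x = 3.121 × 10^-3 mol, y = 6.658 × 10^-3 mol
mass of KCl = 3.121 × 10^-3 × 74.55 = 0.2327 g

0.2327 g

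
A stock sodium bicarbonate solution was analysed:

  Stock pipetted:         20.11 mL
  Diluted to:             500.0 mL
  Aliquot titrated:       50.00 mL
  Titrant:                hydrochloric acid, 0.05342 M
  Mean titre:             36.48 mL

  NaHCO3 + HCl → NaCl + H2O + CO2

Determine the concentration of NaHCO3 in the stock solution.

0.9691 M

n(HCl) = 0.03648 × 0.05342 = 1.949 × 10^-3 mol
n(NaHCO3) in the aliquot = 1.949 × 10^-3 mol (1:1 ratio)
[NaHCO3]_dilute = 1.949 × 10^-3 / 0.05000 = 0.03898 mol/L
Dilution factor = 500.0 / 20.11 = 24.86
[NaHCO3]_stock = 0.03898 × 24.86 = 0.9691 mol/L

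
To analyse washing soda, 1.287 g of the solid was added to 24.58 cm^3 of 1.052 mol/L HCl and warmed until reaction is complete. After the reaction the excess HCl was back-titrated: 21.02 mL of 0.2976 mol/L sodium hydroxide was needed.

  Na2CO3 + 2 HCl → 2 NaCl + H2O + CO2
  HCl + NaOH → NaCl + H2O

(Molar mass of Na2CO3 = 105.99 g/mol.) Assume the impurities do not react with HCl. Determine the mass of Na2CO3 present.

n(HCl) added = 0.02458 × 1.052 = 0.02586 mol
n(NaOH) used in back-titration = 0.02102 × 0.2976 = 6.256 × 10^-3 mol
n(HCl) left over = 6.256 × 10^-3 mol (1:1 ratio)
n(HCl) consumed by analyte = 0.02586 − 6.256 × 10^-3 = 0.01960 mol
From the 1:2 ratio, n(Na2CO3) = 1/2 × 0.01960 = 9.801 × 10^-3 mol
mass of Na2CO3 = 9.801 × 10^-3 × 105.99 = 1.039 g

1.039 g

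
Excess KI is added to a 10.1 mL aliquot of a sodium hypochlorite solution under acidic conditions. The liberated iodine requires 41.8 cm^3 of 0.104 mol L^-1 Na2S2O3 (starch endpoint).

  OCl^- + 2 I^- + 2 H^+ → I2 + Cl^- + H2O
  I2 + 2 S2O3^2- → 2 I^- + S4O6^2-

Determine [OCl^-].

n(S2O3^2-) = 0.0418 × 0.104 = 4.35 × 10^-3 mol
n(I2) = n(S2O3^2-)/2 = 2.17 × 10^-3 mol
n(OCl^-) in the aliquot = 2.17 × 10^-3 mol (1:1 ratio)
[OCl^-] = 2.17 × 10^-3 / 0.0101 = 0.215 mol/L

0.215 mol/L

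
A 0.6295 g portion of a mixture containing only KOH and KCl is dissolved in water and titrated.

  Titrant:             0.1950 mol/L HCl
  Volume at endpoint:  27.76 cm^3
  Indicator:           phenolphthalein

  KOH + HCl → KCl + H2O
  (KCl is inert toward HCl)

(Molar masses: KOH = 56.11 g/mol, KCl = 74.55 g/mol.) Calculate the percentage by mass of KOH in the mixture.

n(HCl) = 0.02776 × 0.1950 = 5.413 × 10^-3 mol
Let x = n(KOH), y = n(KCl).
Titrant: 1x = 5.413 × 10^-3;  mass: 56.11x + 74.55y = 0.6295
Solving, x = 5.413 × 10^-3 mol, y = 4.370 × 10^-3 mol
mass of KOH = 5.413 × 10^-3 × 56.11 = 0.3037 g
% KOH = 0.3037 / 0.6295 × 100 = 48.25 %

48.25 %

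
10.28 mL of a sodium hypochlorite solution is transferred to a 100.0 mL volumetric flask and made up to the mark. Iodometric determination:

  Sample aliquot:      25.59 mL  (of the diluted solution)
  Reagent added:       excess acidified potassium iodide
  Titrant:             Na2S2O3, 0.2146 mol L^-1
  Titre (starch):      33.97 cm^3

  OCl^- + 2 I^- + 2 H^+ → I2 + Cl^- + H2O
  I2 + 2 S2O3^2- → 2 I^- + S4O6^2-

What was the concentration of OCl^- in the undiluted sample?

n(S2O3^2-) = 0.03397 × 0.2146 = 7.290 × 10^-3 mol
n(I2) = n(S2O3^2-)/2 = 3.645 × 10^-3 mol
n(OCl^-) in the aliquot = 3.645 × 10^-3 mol (1:1 ratio)
[OCl^-]_dilute = 3.645 × 10^-3 / 0.02559 = 0.1424 mol/L
[OCl^-]_original = 0.1424 × 100.0/10.28 = 1.386 mol/L

1.386 mol/L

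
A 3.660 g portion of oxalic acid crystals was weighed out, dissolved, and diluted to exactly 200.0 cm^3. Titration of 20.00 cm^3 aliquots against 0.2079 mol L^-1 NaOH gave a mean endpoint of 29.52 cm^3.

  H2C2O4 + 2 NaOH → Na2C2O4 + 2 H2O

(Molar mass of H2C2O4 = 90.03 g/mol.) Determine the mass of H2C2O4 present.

2.763 g

n(NaOH) per titration = 0.02952 × 0.2079 = 6.137 × 10^-3 mol
From the 1:2 ratio, n(H2C2O4) in each aliquot = 1/2 × 6.137 × 10^-3 = 3.069 × 10^-3 mol
n(H2C2O4) in the whole flask = 3.069 × 10^-3 × 200.0/20.00 = 0.03069 mol
mass of H2C2O4 = 0.03069 × 90.03 = 2.763 g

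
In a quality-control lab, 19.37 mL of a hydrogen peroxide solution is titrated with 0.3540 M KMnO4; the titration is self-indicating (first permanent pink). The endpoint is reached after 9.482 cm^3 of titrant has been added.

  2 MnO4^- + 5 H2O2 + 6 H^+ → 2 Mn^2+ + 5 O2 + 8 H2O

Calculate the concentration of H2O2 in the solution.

0.4332 M

n(KMnO4) = 0.009482 L × 0.3540 mol/L = 3.357 × 10^-3 mol
From the 5:2 mole ratio, n(H2O2) = 5/2 × 3.357 × 10^-3 = 8.392 × 10^-3 mol
[H2O2] = 8.392 × 10^-3 mol / 0.01937 L = 0.4332 mol/L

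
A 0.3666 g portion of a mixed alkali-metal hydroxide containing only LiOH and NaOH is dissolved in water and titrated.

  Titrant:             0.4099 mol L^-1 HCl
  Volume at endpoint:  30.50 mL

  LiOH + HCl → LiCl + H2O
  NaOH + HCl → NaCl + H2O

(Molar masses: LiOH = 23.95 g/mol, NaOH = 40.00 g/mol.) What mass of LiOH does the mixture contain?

0.1992 g

n(HCl) = 0.03050 × 0.4099 = 0.01250 mol
Let x = n(LiOH), y = n(NaOH).
Titrant: 1x + 1y = 0.01250;  mass: 23.95x + 40.00y = 0.3666
Solving, x = 8.316 × 10^-3 mol, y = 4.186 × 10^-3 mol
mass of LiOH = 8.316 × 10^-3 × 23.95 = 0.1992 g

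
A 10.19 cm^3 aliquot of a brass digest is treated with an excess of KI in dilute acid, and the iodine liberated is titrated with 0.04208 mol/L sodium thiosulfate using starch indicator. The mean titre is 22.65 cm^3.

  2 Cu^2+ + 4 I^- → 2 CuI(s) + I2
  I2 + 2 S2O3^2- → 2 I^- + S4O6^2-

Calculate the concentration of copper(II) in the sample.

0.09353 mol/L

n(S2O3^2-) = 0.02265 × 0.04208 = 9.531 × 10^-4 mol
n(I2) = n(S2O3^2-)/2 = 4.766 × 10^-4 mol
From the 2:1 ratio, n(Cu2+) in the aliquot = 2/1 × 4.766 × 10^-4 = 9.531 × 10^-4 mol
[Cu2+] = 9.531 × 10^-4 / 0.01019 = 0.09353 mol/L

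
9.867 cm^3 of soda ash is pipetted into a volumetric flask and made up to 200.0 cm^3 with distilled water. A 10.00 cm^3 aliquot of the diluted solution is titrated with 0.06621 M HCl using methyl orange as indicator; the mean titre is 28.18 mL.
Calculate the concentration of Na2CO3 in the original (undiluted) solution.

1.891 M

Na2CO3 + 2 HCl → 2 NaCl + H2O + CO2
n(HCl) = 0.02818 × 0.06621 = 1.866 × 10^-3 mol
From the 1:2 ratio, n(Na2CO3) in the aliquot = 1/2 × 1.866 × 10^-3 = 9.329 × 10^-4 mol
[Na2CO3]_dilute = 9.329 × 10^-4 / 0.01000 = 0.09329 mol/L
Dilution factor = 200.0 / 9.867 = 20.27
[Na2CO3]_stock = 0.09329 × 20.27 = 1.891 mol/L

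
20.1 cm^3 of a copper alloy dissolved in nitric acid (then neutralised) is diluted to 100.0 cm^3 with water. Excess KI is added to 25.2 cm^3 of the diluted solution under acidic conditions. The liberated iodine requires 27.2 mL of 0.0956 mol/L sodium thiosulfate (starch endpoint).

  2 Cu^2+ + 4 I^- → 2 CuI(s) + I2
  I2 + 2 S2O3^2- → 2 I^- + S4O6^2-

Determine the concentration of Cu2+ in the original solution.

0.513 mol/L

n(S2O3^2-) = 0.0272 × 0.0956 = 2.60 × 10^-3 mol
n(I2) = n(S2O3^2-)/2 = 1.30 × 10^-3 mol
From the 2:1 ratio, n(Cu2+) in the aliquot = 2/1 × 1.30 × 10^-3 = 2.60 × 10^-3 mol
[Cu2+]_dilute = 2.60 × 10^-3 / 0.0252 = 0.103 mol/L
[Cu2+]_original = 0.103 × 100.0/20.1 = 0.513 mol/L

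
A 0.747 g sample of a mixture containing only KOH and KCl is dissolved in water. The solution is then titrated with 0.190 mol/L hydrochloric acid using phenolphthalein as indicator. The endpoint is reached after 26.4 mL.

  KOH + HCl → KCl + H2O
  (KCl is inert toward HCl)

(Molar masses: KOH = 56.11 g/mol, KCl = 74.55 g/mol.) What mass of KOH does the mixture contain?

n(HCl) = 0.0264 × 0.190 = 5.02 × 10^-3 mol
Let x = n(KOH), y = n(KCl).
Titrant: 1x = 5.02 × 10^-3;  mass: 56.11x + 74.55y = 0.747
Solving, x = 5.02 × 10^-3 mol, y = 6.24 × 10^-3 mol
mass of KOH = 5.02 × 10^-3 × 56.11 = 0.281 g

0.281 g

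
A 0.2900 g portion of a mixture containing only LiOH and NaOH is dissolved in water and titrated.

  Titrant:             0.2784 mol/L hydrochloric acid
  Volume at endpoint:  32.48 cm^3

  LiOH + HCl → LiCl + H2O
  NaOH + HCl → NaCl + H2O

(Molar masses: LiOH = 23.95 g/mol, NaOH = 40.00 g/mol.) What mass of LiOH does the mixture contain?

n(HCl) = 0.03248 × 0.2784 = 9.042 × 10^-3 mol
Let x = n(LiOH), y = n(NaOH).
Titrant: 1x + 1y = 9.042 × 10^-3;  mass: 23.95x + 40.00y = 0.2900
Solving, x = 4.467 × 10^-3 mol, y = 4.575 × 10^-3 mol
mass of LiOH = 4.467 × 10^-3 × 23.95 = 0.1070 g

0.1070 g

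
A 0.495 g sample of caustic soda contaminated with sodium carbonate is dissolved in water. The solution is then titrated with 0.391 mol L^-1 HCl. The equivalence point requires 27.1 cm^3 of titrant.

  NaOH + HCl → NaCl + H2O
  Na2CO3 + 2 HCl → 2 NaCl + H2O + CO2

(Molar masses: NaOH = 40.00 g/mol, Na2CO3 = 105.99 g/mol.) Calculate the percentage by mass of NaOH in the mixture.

41.4 %

n(HCl) = 0.0271 × 0.391 = 0.0106 mol
Let x = n(NaOH), y = n(Na2CO3).
Titrant: 1x + 2y = 0.0106;  mass: 40.00x + 105.99y = 0.495
Solving, x = 5.12 × 10^-3 mol, y = 2.74 × 10^-3 mol
mass of NaOH = 5.12 × 10^-3 × 40.00 = 0.205 g
% NaOH = 0.205 / 0.495 × 100 = 41.4 %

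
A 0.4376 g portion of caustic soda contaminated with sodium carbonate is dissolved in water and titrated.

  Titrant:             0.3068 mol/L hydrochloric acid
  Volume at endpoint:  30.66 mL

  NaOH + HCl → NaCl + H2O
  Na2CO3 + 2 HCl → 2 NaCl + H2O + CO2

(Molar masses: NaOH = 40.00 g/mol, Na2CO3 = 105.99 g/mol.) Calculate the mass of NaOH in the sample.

0.1874 g

n(HCl) = 0.03066 × 0.3068 = 9.406 × 10^-3 mol
Let x = n(NaOH), y = n(Na2CO3).
Titrant: 1x + 2y = 9.406 × 10^-3;  mass: 40.00x + 105.99y = 0.4376
Solving, x = 4.686 × 10^-3 mol, y = 2.360 × 10^-3 mol
mass of NaOH = 4.686 × 10^-3 × 40.00 = 0.1874 g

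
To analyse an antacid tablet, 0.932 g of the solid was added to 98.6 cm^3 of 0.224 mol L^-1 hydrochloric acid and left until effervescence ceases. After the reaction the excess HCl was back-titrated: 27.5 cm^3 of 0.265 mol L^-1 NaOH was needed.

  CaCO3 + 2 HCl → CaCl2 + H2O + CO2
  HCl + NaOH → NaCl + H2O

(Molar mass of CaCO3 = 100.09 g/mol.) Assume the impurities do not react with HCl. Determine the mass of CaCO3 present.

0.741 g

n(HCl) added = 0.0986 × 0.224 = 0.0221 mol
n(NaOH) used in back-titration = 0.0275 × 0.265 = 7.29 × 10^-3 mol
n(HCl) left over = 7.29 × 10^-3 mol (1:1 ratio)
n(HCl) consumed by analyte = 0.0221 − 7.29 × 10^-3 = 0.0148 mol
From the 1:2 ratio, n(CaCO3) = 1/2 × 0.0148 = 7.40 × 10^-3 mol
mass of CaCO3 = 7.40 × 10^-3 × 100.09 = 0.741 g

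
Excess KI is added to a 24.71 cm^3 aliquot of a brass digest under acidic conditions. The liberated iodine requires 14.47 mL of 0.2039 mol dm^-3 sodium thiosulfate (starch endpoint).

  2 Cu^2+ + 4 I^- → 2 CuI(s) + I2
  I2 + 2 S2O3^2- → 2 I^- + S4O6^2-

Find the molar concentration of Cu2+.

n(S2O3^2-) = 0.01447 × 0.2039 = 2.950 × 10^-3 mol
n(I2) = n(S2O3^2-)/2 = 1.475 × 10^-3 mol
From the 2:1 ratio, n(Cu2+) in the aliquot = 2/1 × 1.475 × 10^-3 = 2.950 × 10^-3 mol
[Cu2+] = 2.950 × 10^-3 / 0.02471 = 0.1194 mol/L

0.1194 mol/L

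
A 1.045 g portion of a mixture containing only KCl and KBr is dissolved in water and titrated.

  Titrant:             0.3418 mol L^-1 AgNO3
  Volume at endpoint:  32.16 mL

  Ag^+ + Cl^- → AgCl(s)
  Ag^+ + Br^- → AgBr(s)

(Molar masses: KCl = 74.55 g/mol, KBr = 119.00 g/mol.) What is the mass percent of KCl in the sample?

42.22 %

n(AgNO3) = 0.03216 × 0.3418 = 0.01099 mol
Let x = n(KCl), y = n(KBr).
Titrant: 1x + 1y = 0.01099;  mass: 74.55x + 119.00y = 1.045
Solving, x = 5.919 × 10^-3 mol, y = 5.074 × 10^-3 mol
mass of KCl = 5.919 × 10^-3 × 74.55 = 0.4412 g
% KCl = 0.4412 / 1.045 × 100 = 42.22 %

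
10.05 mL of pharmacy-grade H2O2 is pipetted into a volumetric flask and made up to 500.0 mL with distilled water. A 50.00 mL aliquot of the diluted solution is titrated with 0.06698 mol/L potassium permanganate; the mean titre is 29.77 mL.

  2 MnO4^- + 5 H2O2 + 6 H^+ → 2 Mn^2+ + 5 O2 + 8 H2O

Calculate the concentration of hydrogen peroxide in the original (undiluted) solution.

n(KMnO4) = 0.02977 × 0.06698 = 1.994 × 10^-3 mol
From the 5:2 ratio, n(H2O2) in the aliquot = 5/2 × 1.994 × 10^-3 = 4.985 × 10^-3 mol
[H2O2]_dilute = 4.985 × 10^-3 / 0.05000 = 0.09970 mol/L
Dilution factor = 500.0 / 10.05 = 49.75
[H2O2]_stock = 0.09970 × 49.75 = 4.960 mol/L

4.960 mol/L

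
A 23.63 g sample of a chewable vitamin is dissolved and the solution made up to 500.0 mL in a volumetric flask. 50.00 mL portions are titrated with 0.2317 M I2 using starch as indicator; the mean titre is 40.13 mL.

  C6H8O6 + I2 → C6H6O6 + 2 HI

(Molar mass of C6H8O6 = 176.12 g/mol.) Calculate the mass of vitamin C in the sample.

n(I2) per titration = 0.04013 × 0.2317 = 9.298 × 10^-3 mol
n(C6H8O6) in each aliquot = 9.298 × 10^-3 mol (1:1 ratio)
n(C6H8O6) in the whole flask = 9.298 × 10^-3 × 500.0/50.00 = 0.09298 mol
mass of C6H8O6 = 0.09298 × 176.12 = 16.38 g

16.38 g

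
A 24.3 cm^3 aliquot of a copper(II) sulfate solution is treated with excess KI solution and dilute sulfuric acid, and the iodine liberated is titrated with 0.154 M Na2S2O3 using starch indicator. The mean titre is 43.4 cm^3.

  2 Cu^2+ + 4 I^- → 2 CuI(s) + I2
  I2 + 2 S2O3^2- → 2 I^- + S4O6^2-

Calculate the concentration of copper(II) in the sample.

0.275 M

n(S2O3^2-) = 0.0434 × 0.154 = 6.68 × 10^-3 mol
n(I2) = n(S2O3^2-)/2 = 3.34 × 10^-3 mol
From the 2:1 ratio, n(Cu2+) in the aliquot = 2/1 × 3.34 × 10^-3 = 6.68 × 10^-3 mol
[Cu2+] = 6.68 × 10^-3 / 0.0243 = 0.275 mol/L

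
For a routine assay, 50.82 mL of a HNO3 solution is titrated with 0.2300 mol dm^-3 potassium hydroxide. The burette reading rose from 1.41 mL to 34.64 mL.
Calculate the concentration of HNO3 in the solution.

0.1504 mol/L

HNO3 + KOH → KNO3 + H2O
n(KOH) = 0.03323 L × 0.2300 mol/L = 7.643 × 10^-3 mol
n(HNO3) = 7.643 × 10^-3 mol (1:1 mole ratio)
[HNO3] = 7.643 × 10^-3 mol / 0.05082 L = 0.1504 mol/L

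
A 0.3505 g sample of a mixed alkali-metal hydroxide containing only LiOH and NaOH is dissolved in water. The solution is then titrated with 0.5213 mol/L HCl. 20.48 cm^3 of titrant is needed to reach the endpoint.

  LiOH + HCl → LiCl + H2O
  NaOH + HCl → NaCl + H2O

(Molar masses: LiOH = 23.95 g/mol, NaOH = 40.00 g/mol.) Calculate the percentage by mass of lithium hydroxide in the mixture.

32.59 %

n(HCl) = 0.02048 × 0.5213 = 0.01068 mol
Let x = n(LiOH), y = n(NaOH).
Titrant: 1x + 1y = 0.01068;  mass: 23.95x + 40.00y = 0.3505
Solving, x = 4.769 × 10^-3 mol, y = 5.907 × 10^-3 mol
mass of LiOH = 4.769 × 10^-3 × 23.95 = 0.1142 g
% LiOH = 0.1142 / 0.3505 × 100 = 32.59 %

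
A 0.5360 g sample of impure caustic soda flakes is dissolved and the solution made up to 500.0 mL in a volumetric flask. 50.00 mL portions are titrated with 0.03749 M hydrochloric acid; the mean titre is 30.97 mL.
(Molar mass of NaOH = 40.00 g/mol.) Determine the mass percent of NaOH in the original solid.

NaOH + HCl → NaCl + H2O
n(HCl) per titration = 0.03097 × 0.03749 = 1.161 × 10^-3 mol
n(NaOH) in each aliquot = 1.161 × 10^-3 mol (1:1 ratio)
n(NaOH) in the whole flask = 1.161 × 10^-3 × 500.0/50.00 = 0.01161 mol
mass of NaOH = 0.01161 × 40.00 = 0.4644 g
% NaOH = 0.4644 / 0.5360 × 100 = 86.65 %

86.65 %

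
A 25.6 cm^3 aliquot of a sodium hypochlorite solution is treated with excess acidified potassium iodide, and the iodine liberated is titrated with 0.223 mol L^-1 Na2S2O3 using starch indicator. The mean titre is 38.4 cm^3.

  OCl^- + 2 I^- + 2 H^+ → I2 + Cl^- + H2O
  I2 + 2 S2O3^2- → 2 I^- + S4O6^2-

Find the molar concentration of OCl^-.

n(S2O3^2-) = 0.0384 × 0.223 = 8.56 × 10^-3 mol
n(I2) = n(S2O3^2-)/2 = 4.28 × 10^-3 mol
n(OCl^-) in the aliquot = 4.28 × 10^-3 mol (1:1 ratio)
[OCl^-] = 4.28 × 10^-3 / 0.0256 = 0.167 mol/L

0.167 mol/L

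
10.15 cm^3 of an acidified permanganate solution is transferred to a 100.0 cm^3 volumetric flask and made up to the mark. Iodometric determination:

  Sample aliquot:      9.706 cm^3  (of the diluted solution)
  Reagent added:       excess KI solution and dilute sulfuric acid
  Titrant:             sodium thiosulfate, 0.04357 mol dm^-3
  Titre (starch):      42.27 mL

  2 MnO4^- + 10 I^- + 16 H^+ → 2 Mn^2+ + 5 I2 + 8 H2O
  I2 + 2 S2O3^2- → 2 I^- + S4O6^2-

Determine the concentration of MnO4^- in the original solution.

n(S2O3^2-) = 0.04227 × 0.04357 = 1.842 × 10^-3 mol
n(I2) = n(S2O3^2-)/2 = 9.209 × 10^-4 mol
From the 2:5 ratio, n(MnO4^-) in the aliquot = 2/5 × 9.209 × 10^-4 = 3.683 × 10^-4 mol
[MnO4^-]_dilute = 3.683 × 10^-4 / 0.009706 = 0.03795 mol/L
[MnO4^-]_original = 0.03795 × 100.0/10.15 = 0.3739 mol/L

0.3739 mol/L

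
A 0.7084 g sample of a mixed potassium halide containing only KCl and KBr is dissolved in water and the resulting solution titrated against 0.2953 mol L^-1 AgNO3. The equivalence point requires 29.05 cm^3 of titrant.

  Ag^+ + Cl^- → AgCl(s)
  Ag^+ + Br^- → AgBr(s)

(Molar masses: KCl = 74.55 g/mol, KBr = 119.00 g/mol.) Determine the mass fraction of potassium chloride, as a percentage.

n(AgNO3) = 0.02905 × 0.2953 = 8.578 × 10^-3 mol
Let x = n(KCl), y = n(KBr).
Titrant: 1x + 1y = 8.578 × 10^-3;  mass: 74.55x + 119.00y = 0.7084
Solving, x = 7.029 × 10^-3 mol, y = 1.550 × 10^-3 mol
mass of KCl = 7.029 × 10^-3 × 74.55 = 0.5240 g
% KCl = 0.5240 / 0.7084 × 100 = 73.97 %

73.97 %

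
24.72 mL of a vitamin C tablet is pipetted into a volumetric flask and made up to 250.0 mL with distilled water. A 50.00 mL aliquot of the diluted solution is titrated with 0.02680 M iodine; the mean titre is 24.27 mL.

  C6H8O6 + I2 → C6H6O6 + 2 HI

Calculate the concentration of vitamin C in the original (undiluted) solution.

0.1316 M

n(I2) = 0.02427 × 0.02680 = 6.504 × 10^-4 mol
n(C6H8O6) in the aliquot = 6.504 × 10^-4 mol (1:1 ratio)
[C6H8O6]_dilute = 6.504 × 10^-4 / 0.05000 = 0.01301 mol/L
Dilution factor = 250.0 / 24.72 = 10.11
[C6H8O6]_stock = 0.01301 × 10.11 = 0.1316 mol/L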